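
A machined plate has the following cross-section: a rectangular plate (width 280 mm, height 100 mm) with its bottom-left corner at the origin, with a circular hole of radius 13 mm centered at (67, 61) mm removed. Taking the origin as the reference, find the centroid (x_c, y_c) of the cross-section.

x_c = 141.41 mm, y_c = 49.79 mm

plate: A = 280 × 100 = 28000.00, centroid at (140.00, 50.00).
hole: A = −π·13² = -530.93, centroid at (67.00, 61.00).
ΣA = 27469.07 mm², ΣAx_c = 3884427.75 mm³, ΣAy_c = 1367613.32 mm³.
x_c = 3884427.75/27469.07 = 141.41 mm; y_c = 1367613.32/27469.07 = 49.79 mm.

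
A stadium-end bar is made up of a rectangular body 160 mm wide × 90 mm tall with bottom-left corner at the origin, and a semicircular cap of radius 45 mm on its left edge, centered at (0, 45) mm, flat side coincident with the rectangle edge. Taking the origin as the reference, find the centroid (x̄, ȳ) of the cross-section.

rectangular body: A = 160 × 90 = 14400.00, centroid at (80.00, 45.00).
semicircular end: A = ½π·45² = 3180.86, centroid at (-19.10, 45.00).
ΣA = 17580.86 mm², ΣAx̄ = 1091250.00 mm³, ΣAȳ = 791138.82 mm³.
x̄ = 1091250.00/17580.86 = 62.07 mm; ȳ = 791138.82/17580.86 = 45.00 mm.

x̄ = 62.07 mm, ȳ = 45.00 mm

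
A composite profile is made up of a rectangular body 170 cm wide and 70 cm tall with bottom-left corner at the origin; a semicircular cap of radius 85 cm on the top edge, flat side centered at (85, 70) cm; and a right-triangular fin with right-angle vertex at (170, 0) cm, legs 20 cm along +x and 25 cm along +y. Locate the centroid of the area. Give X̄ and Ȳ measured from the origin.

rectangular body: A = 170 × 70 = 11900.00, centroid at (85.00, 35.00).
semicircular top: A = ½π·85² = 11349.00, centroid at (85.00, 106.08).
triangular fin: A = ½·20·25 = 250.00, centroid at (176.67, 8.33).
ΣA = 23499.00 cm², ΣAX̄ = 2020331.96 cm³, ΣAȲ = 1622430.24 cm³.
X̄ = 2020331.96/23499.00 = 85.98 cm; Ȳ = 1622430.24/23499.00 = 69.04 cm.

X̄ = 85.98 cm, Ȳ = 69.04 cm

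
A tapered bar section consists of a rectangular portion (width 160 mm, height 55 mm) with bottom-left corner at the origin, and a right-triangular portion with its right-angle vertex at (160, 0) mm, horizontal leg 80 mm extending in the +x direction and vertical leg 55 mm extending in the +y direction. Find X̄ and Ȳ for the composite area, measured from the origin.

X̄ = 101.33 mm, Ȳ = 25.67 mm

rectangular portion: A = 160 × 55 = 8800.00, centroid at (80.00, 27.50).
triangular portion: A = ½·80·55 = 2200.00, centroid at (186.67, 18.33).
ΣA = 11000.00 mm², ΣAX̄ = 1114666.67 mm³, ΣAȲ = 282333.33 mm³.
X̄ = 1114666.67/11000.00 = 101.33 mm; Ȳ = 282333.33/11000.00 = 25.67 mm.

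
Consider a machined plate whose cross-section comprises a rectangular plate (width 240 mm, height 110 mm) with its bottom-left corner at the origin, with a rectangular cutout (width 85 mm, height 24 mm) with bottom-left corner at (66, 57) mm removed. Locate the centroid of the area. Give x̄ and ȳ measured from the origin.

Part | A | x̄ᵢ | ȳᵢ | A·x̄ᵢ | A·ȳᵢ
plate | 26400.00 | 120.00 | 55.00 | 3168000.00 | 1452000.00
hole | -2040.00 | 108.50 | 69.00 | -221340.00 | -140760.00
Σ | 24360.00 |  |  | 2946660.00 | 1311240.00
x̄ = 2946660.00 / 24360.00 = 120.96 mm
ȳ = 1311240.00 / 24360.00 = 53.83 mm

x̄ = 120.96 mm, ȳ = 53.83 mm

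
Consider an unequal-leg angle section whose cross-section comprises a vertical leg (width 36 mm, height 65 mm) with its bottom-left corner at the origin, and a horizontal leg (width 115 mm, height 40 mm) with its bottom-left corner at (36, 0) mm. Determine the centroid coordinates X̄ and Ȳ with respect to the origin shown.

vertical leg: A = 36 × 65 = 2340.00, centroid at (18.00, 32.50).
horizontal leg: A = 115 × 40 = 4600.00, centroid at (93.50, 20.00).
ΣA = 6940.00 mm², ΣAX̄ = 472220.00 mm³, ΣAȲ = 168050.00 mm³.
X̄ = 472220.00/6940.00 = 68.04 mm; Ȳ = 168050.00/6940.00 = 24.21 mm.

X̄ = 68.04 mm, Ȳ = 24.21 mm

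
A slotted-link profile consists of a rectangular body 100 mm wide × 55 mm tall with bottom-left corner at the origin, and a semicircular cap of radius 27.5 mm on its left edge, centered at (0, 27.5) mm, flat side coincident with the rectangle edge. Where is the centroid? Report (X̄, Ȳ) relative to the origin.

rectangular body: A = 100 × 55 = 5500.00, centroid at (50.00, 27.50).
semicircular end: A = ½π·27.5² = 1187.91, centroid at (-11.67, 27.50).
ΣA = 6687.91 mm², ΣAX̄ = 261135.42 mm³, ΣAȲ = 183917.65 mm³.
X̄ = 261135.42/6687.91 = 39.05 mm; Ȳ = 183917.65/6687.91 = 27.50 mm.

X̄ = 39.05 mm, Ȳ = 27.50 mm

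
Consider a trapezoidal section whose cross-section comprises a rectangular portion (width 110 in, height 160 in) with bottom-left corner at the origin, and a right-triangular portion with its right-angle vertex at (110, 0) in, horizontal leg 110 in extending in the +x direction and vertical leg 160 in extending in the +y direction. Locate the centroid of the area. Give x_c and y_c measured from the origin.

rectangular portion: A = 110 × 160 = 17600.00, centroid at (55.00, 80.00).
triangular portion: A = ½·110·160 = 8800.00, centroid at (146.67, 53.33).
ΣA = 26400.00 in², ΣAx_c = 2258666.67 in³, ΣAy_c = 1877333.33 in³.
x_c = 2258666.67/26400.00 = 85.56 in; y_c = 1877333.33/26400.00 = 71.11 in.

x_c = 85.56 in, y_c = 71.11 in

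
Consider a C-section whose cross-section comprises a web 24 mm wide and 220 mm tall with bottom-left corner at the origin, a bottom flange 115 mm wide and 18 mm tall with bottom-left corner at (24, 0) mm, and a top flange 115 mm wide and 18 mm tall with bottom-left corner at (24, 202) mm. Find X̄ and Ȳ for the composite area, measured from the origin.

web: A = 24 × 220 = 5280.00, centroid at (12.00, 110.00).
bottom flange: A = 115 × 18 = 2070.00, centroid at (81.50, 9.00).
top flange: A = 115 × 18 = 2070.00, centroid at (81.50, 211.00).
ΣA = 9420.00 mm²
ΣAX̄ = (5280.00)(12.00) + (2070.00)(81.50) + (2070.00)(81.50) = 400770.00 mm³
ΣAȲ = (5280.00)(110.00) + (2070.00)(9.00) + (2070.00)(211.00) = 1036200.00 mm³
X̄ = 400770.00 / 9420.00 = 42.54 mm
Ȳ = 1036200.00 / 9420.00 = 110.00 mm

X̄ = 42.54 mm, Ȳ = 110.00 mm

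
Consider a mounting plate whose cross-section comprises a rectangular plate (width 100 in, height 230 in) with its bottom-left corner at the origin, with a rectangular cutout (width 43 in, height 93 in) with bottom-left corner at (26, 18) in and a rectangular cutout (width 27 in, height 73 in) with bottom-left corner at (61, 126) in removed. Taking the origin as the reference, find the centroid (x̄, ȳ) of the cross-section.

plate: A = 100 × 230 = 23000.00, centroid at (50.00, 115.00).
hole 1: A = −(43 × 93) = -3999.00, centroid at (47.50, 64.50).
hole 2: A = −(27 × 73) = -1971.00, centroid at (74.50, 162.50).
ΣA = 17030.00 in²
ΣAx̄ = (23000.00)(50.00) + (-3999.00)(47.50) + (-1971.00)(74.50) = 813208.00 in³
ΣAȳ = (23000.00)(115.00) + (-3999.00)(64.50) + (-1971.00)(162.50) = 2066777.00 in³
x̄ = 813208.00 / 17030.00 = 47.75 in
ȳ = 2066777.00 / 17030.00 = 121.36 in

x̄ = 47.75 in, ȳ = 121.36 in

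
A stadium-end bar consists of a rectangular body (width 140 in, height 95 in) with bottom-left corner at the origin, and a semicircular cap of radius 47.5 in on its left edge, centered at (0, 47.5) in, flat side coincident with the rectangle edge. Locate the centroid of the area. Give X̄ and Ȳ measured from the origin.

X̄ = 51.03 in, Ȳ = 47.50 in

Part | A | x̄ᵢ | ȳᵢ | A·x̄ᵢ | A·ȳᵢ
rectangular body | 13300.00 | 70.00 | 47.50 | 931000.00 | 631750.00
semicircular end | 3544.11 | -20.16 | 47.50 | -71447.92 | 168345.19
Σ | 16844.11 |  |  | 859552.08 | 800095.19
X̄ = 859552.08 / 16844.11 = 51.03 in
Ȳ = 800095.19 / 16844.11 = 47.50 in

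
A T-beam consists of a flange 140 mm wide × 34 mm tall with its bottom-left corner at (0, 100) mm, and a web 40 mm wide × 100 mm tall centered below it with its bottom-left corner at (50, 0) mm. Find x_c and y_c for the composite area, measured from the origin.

Part | A | x̄ᵢ | ȳᵢ | A·x̄ᵢ | A·ȳᵢ
web | 4000.00 | 70.00 | 50.00 | 280000.00 | 200000.00
flange | 4760.00 | 70.00 | 117.00 | 333200.00 | 556920.00
Σ | 8760.00 |  |  | 613200.00 | 756920.00
x_c = 613200.00 / 8760.00 = 70.00 mm
y_c = 756920.00 / 8760.00 = 86.41 mm

x_c = 70.00 mm, y_c = 86.41 mm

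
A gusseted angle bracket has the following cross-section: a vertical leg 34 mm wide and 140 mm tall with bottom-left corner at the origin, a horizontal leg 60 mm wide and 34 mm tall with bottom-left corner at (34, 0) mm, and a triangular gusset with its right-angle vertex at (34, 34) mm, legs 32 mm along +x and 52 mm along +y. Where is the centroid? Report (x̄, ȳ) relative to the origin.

vertical leg: A = 34 × 140 = 4760.00, centroid at (17.00, 70.00).
horizontal leg: A = 60 × 34 = 2040.00, centroid at (64.00, 17.00).
gusset: A = ½·32·52 = 832.00, centroid at (44.67, 51.33).
ΣA = 7632.00 mm²
ΣAx̄ = (4760.00)(17.00) + (2040.00)(64.00) + (832.00)(44.67) = 248642.67 mm³
ΣAȳ = (4760.00)(70.00) + (2040.00)(17.00) + (832.00)(51.33) = 410589.33 mm³
x̄ = 248642.67 / 7632.00 = 32.58 mm
ȳ = 410589.33 / 7632.00 = 53.80 mm

x̄ = 32.58 mm, ȳ = 53.80 mm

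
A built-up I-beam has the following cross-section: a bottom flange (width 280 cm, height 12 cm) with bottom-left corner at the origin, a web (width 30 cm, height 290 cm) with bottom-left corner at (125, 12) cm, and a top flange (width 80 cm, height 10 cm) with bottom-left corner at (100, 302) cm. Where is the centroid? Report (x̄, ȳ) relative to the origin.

bottom flange: A = 280 × 12 = 3360.00, centroid at (140.00, 6.00).
web: A = 30 × 290 = 8700.00, centroid at (140.00, 157.00).
top flange: A = 80 × 10 = 800.00, centroid at (140.00, 307.00).
ΣA = 12860.00 cm²
ΣAx̄ = (3360.00)(140.00) + (8700.00)(140.00) + (800.00)(140.00) = 1800400.00 cm³
ΣAȳ = (3360.00)(6.00) + (8700.00)(157.00) + (800.00)(307.00) = 1631660.00 cm³
x̄ = 1800400.00 / 12860.00 = 140.00 cm
ȳ = 1631660.00 / 12860.00 = 126.88 cm

x̄ = 140.00 cm, ȳ = 126.88 cm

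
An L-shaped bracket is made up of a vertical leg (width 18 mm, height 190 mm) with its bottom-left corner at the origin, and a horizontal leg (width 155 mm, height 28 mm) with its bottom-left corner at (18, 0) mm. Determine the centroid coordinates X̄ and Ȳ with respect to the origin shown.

Part | A | x̄ᵢ | ȳᵢ | A·x̄ᵢ | A·ȳᵢ
vertical leg | 3420.00 | 9.00 | 95.00 | 30780.00 | 324900.00
horizontal leg | 4340.00 | 95.50 | 14.00 | 414470.00 | 60760.00
Σ | 7760.00 |  |  | 445250.00 | 385660.00
X̄ = 445250.00 / 7760.00 = 57.38 mm
Ȳ = 385660.00 / 7760.00 = 49.70 mm

X̄ = 57.38 mm, Ȳ = 49.70 mm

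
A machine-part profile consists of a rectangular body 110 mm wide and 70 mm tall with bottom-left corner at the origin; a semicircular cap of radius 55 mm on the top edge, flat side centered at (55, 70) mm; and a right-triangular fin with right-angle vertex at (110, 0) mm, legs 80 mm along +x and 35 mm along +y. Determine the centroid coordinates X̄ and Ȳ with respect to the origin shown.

X̄ = 63.25 mm, Ȳ = 52.66 mm

Part | A | x̄ᵢ | ȳᵢ | A·x̄ᵢ | A·ȳᵢ
rectangular body | 7700.00 | 55.00 | 35.00 | 423500.00 | 269500.00
semicircular top | 4751.66 | 55.00 | 93.34 | 261341.24 | 443532.79
triangular fin | 1400.00 | 136.67 | 11.67 | 191333.33 | 16333.33
Σ | 13851.66 |  |  | 876174.57 | 729366.12
X̄ = 876174.57 / 13851.66 = 63.25 mm
Ȳ = 729366.12 / 13851.66 = 52.66 mm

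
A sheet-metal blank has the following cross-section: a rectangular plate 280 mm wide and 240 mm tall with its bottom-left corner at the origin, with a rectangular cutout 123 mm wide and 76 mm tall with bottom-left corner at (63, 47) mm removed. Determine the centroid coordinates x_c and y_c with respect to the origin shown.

Part | A | x̄ᵢ | ȳᵢ | A·x̄ᵢ | A·ȳᵢ
plate | 67200.00 | 140.00 | 120.00 | 9408000.00 | 8064000.00
hole | -9348.00 | 124.50 | 85.00 | -1163826.00 | -794580.00
Σ | 57852.00 |  |  | 8244174.00 | 7269420.00
x_c = 8244174.00 / 57852.00 = 142.50 mm
y_c = 7269420.00 / 57852.00 = 125.66 mm

x_c = 142.50 mm, y_c = 125.66 mm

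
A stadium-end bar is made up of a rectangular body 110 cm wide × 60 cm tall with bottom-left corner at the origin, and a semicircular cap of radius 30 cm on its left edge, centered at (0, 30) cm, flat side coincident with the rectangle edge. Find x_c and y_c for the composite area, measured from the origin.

x_c = 43.05 cm, y_c = 30.00 cm

rectangular body: A = 110 × 60 = 6600.00, centroid at (55.00, 30.00).
semicircular end: A = ½π·30² = 1413.72, centroid at (-12.73, 30.00).
ΣA = 8013.72 cm², ΣAx_c = 345000.00 cm³, ΣAy_c = 240411.50 cm³.
x_c = 345000.00/8013.72 = 43.05 cm; y_c = 240411.50/8013.72 = 30.00 cm.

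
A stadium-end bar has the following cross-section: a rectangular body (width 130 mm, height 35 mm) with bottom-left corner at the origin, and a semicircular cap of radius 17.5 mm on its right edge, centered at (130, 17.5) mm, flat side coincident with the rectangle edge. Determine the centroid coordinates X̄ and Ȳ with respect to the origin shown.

rectangular body: A = 130 × 35 = 4550.00, centroid at (65.00, 17.50).
semicircular end: A = ½π·17.5² = 481.06, centroid at (137.43, 17.50).
ΣA = 5031.06 mm²
ΣAX̄ = (4550.00)(65.00) + (481.06)(137.43) = 361860.25 mm³
ΣAȲ = (4550.00)(17.50) + (481.06)(17.50) = 88043.49 mm³
X̄ = 361860.25 / 5031.06 = 71.93 mm
Ȳ = 88043.49 / 5031.06 = 17.50 mm

X̄ = 71.93 mm, Ȳ = 17.50 mm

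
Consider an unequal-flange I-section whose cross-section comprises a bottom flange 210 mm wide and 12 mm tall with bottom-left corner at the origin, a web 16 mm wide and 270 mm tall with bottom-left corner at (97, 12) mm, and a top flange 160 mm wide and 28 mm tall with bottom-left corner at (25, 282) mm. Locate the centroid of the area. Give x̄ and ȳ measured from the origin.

bottom flange: A = 210 × 12 = 2520.00, centroid at (105.00, 6.00).
web: A = 16 × 270 = 4320.00, centroid at (105.00, 147.00).
top flange: A = 160 × 28 = 4480.00, centroid at (105.00, 296.00).
ΣA = 11320.00 mm², ΣAx̄ = 1188600.00 mm³, ΣAȳ = 1976240.00 mm³.
x̄ = 1188600.00/11320.00 = 105.00 mm; ȳ = 1976240.00/11320.00 = 174.58 mm.

x̄ = 105.00 mm, ȳ = 174.58 mm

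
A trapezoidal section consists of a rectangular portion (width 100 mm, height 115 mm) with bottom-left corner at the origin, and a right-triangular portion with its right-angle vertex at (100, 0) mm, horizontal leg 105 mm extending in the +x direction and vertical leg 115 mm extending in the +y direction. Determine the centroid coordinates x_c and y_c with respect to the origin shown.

x_c = 79.26 mm, y_c = 50.90 mm

Part | A | x̄ᵢ | ȳᵢ | A·x̄ᵢ | A·ȳᵢ
rectangular portion | 11500.00 | 50.00 | 57.50 | 575000.00 | 661250.00
triangular portion | 6037.50 | 135.00 | 38.33 | 815062.50 | 231437.50
Σ | 17537.50 |  |  | 1390062.50 | 892687.50
x_c = 1390062.50 / 17537.50 = 79.26 mm
y_c = 892687.50 / 17537.50 = 50.90 mm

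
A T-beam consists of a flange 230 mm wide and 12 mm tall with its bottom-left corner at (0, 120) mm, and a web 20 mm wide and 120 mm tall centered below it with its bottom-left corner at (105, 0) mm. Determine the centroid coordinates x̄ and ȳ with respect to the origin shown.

web: A = 20 × 120 = 2400.00, centroid at (115.00, 60.00).
flange: A = 230 × 12 = 2760.00, centroid at (115.00, 126.00).
ΣA = 5160.00 mm², ΣAx̄ = 593400.00 mm³, ΣAȳ = 491760.00 mm³.
x̄ = 593400.00/5160.00 = 115.00 mm; ȳ = 491760.00/5160.00 = 95.30 mm.

x̄ = 115.00 mm, ȳ = 95.30 mm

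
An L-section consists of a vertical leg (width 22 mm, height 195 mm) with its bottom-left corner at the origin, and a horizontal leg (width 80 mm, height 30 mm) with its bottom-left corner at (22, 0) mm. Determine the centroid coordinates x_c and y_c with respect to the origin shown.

vertical leg: A = 22 × 195 = 4290.00, centroid at (11.00, 97.50).
horizontal leg: A = 80 × 30 = 2400.00, centroid at (62.00, 15.00).
ΣA = 6690.00 mm², ΣAx_c = 195990.00 mm³, ΣAy_c = 454275.00 mm³.
x_c = 195990.00/6690.00 = 29.30 mm; y_c = 454275.00/6690.00 = 67.90 mm.

x_c = 29.30 mm, y_c = 67.90 mm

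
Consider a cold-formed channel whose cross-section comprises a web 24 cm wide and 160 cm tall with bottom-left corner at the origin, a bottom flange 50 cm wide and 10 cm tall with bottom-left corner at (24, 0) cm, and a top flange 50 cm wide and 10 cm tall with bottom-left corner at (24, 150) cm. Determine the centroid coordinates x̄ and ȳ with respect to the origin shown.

x̄ = 19.64 cm, ȳ = 80.00 cm

web: A = 24 × 160 = 3840.00, centroid at (12.00, 80.00).
bottom flange: A = 50 × 10 = 500.00, centroid at (49.00, 5.00).
top flange: A = 50 × 10 = 500.00, centroid at (49.00, 155.00).
ΣA = 4840.00 cm², ΣAx̄ = 95080.00 cm³, ΣAȳ = 387200.00 cm³.
x̄ = 95080.00/4840.00 = 19.64 cm; ȳ = 387200.00/4840.00 = 80.00 cm.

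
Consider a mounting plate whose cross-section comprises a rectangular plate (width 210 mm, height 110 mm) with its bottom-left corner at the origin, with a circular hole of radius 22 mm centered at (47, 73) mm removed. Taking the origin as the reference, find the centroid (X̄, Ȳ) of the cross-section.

X̄ = 109.09 mm, Ȳ = 53.73 mm

Part | A | x̄ᵢ | ȳᵢ | A·x̄ᵢ | A·ȳᵢ
plate | 23100.00 | 105.00 | 55.00 | 2425500.00 | 1270500.00
hole | -1520.53 | 47.00 | 73.00 | -71464.95 | -110998.75
Σ | 21579.47 |  |  | 2354035.05 | 1159501.25
X̄ = 2354035.05 / 21579.47 = 109.09 mm
Ȳ = 1159501.25 / 21579.47 = 53.73 mm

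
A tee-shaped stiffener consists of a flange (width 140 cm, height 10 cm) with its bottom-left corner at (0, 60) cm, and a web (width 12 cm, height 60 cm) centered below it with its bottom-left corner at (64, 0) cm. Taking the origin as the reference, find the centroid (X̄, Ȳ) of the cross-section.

Part | A | x̄ᵢ | ȳᵢ | A·x̄ᵢ | A·ȳᵢ
web | 720.00 | 70.00 | 30.00 | 50400.00 | 21600.00
flange | 1400.00 | 70.00 | 65.00 | 98000.00 | 91000.00
Σ | 2120.00 |  |  | 148400.00 | 112600.00
X̄ = 148400.00 / 2120.00 = 70.00 cm
Ȳ = 112600.00 / 2120.00 = 53.11 cm

X̄ = 70.00 cm, Ȳ = 53.11 cm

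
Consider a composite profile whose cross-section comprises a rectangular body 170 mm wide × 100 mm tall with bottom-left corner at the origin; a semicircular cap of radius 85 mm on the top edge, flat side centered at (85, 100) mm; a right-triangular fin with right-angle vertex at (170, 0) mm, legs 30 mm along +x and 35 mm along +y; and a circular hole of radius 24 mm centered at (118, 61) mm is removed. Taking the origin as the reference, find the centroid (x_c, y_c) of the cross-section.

Part | A | x̄ᵢ | ȳᵢ | A·x̄ᵢ | A·ȳᵢ
rectangular body | 17000.00 | 85.00 | 50.00 | 1445000.00 | 850000.00
semicircular top | 11349.00 | 85.00 | 136.08 | 964665.29 | 1544317.01
triangular fin | 525.00 | 180.00 | 11.67 | 94500.00 | 6125.00
hole | -1809.56 | 118.00 | 61.00 | -213527.77 | -110383.00
Σ | 27064.45 |  |  | 2290637.52 | 2290059.01
x_c = 2290637.52 / 27064.45 = 84.64 mm
y_c = 2290059.01 / 27064.45 = 84.62 mm

x_c = 84.64 mm, y_c = 84.62 mm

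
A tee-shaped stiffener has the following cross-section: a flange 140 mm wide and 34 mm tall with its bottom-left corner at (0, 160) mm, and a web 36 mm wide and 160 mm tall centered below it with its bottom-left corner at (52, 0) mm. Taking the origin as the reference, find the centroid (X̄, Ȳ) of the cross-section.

X̄ = 70.00 mm, Ȳ = 123.89 mm

web: A = 36 × 160 = 5760.00, centroid at (70.00, 80.00).
flange: A = 140 × 34 = 4760.00, centroid at (70.00, 177.00).
ΣA = 10520.00 mm², ΣAX̄ = 736400.00 mm³, ΣAȲ = 1303320.00 mm³.
X̄ = 736400.00/10520.00 = 70.00 mm; Ȳ = 1303320.00/10520.00 = 123.89 mm.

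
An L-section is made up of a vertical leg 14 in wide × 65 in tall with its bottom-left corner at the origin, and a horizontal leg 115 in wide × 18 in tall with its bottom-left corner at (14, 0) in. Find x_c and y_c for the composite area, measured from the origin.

Part | A | x̄ᵢ | ȳᵢ | A·x̄ᵢ | A·ȳᵢ
vertical leg | 910.00 | 7.00 | 32.50 | 6370.00 | 29575.00
horizontal leg | 2070.00 | 71.50 | 9.00 | 148005.00 | 18630.00
Σ | 2980.00 |  |  | 154375.00 | 48205.00
x_c = 154375.00 / 2980.00 = 51.80 in
y_c = 48205.00 / 2980.00 = 16.18 in

x_c = 51.80 in, y_c = 16.18 in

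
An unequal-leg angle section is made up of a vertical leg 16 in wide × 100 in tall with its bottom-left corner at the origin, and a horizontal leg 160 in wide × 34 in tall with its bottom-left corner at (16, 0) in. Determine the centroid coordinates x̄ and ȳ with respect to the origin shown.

x̄ = 76.00 in, ȳ = 24.50 in

vertical leg: A = 16 × 100 = 1600.00, centroid at (8.00, 50.00).
horizontal leg: A = 160 × 34 = 5440.00, centroid at (96.00, 17.00).
ΣA = 7040.00 in², ΣAx̄ = 535040.00 in³, ΣAȳ = 172480.00 in³.
x̄ = 535040.00/7040.00 = 76.00 in; ȳ = 172480.00/7040.00 = 24.50 in.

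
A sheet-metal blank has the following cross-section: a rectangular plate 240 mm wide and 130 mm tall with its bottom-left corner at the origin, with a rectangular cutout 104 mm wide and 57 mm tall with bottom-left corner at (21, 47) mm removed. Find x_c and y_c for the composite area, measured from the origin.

x_c = 131.02 mm, y_c = 62.54 mm

Part | A | x̄ᵢ | ȳᵢ | A·x̄ᵢ | A·ȳᵢ
plate | 31200.00 | 120.00 | 65.00 | 3744000.00 | 2028000.00
hole | -5928.00 | 73.00 | 75.50 | -432744.00 | -447564.00
Σ | 25272.00 |  |  | 3311256.00 | 1580436.00
x_c = 3311256.00 / 25272.00 = 131.02 mm
y_c = 1580436.00 / 25272.00 = 62.54 mm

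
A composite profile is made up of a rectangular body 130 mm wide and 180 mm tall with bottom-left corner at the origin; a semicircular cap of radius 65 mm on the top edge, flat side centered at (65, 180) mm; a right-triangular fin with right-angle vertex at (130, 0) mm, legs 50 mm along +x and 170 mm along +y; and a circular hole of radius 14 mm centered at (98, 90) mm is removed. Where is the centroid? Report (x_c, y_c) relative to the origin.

x_c = 74.70 mm, y_c = 108.97 mm

rectangular body: A = 130 × 180 = 23400.00, centroid at (65.00, 90.00).
semicircular top: A = ½π·65² = 6636.61, centroid at (65.00, 207.59).
triangular fin: A = ½·50·170 = 4250.00, centroid at (146.67, 56.67).
hole: A = −π·14² = -615.75, centroid at (98.00, 90.00).
ΣA = 33670.86 mm², ΣAx_c = 2515369.56 mm³, ΣAy_c = 3669089.58 mm³.
x_c = 2515369.56/33670.86 = 74.70 mm; y_c = 3669089.58/33670.86 = 108.97 mm.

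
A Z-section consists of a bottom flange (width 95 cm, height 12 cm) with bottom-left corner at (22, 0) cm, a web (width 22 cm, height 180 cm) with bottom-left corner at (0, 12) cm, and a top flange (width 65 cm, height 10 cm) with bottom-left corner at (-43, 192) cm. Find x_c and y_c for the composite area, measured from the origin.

bottom flange: A = 95 × 12 = 1140.00, centroid at (69.50, 6.00).
web: A = 22 × 180 = 3960.00, centroid at (11.00, 102.00).
top flange: A = 65 × 10 = 650.00, centroid at (-10.50, 197.00).
ΣA = 5750.00 cm²
ΣAx_c = (1140.00)(69.50) + (3960.00)(11.00) + (650.00)(-10.50) = 115965.00 cm³
ΣAy_c = (1140.00)(6.00) + (3960.00)(102.00) + (650.00)(197.00) = 538810.00 cm³
x_c = 115965.00 / 5750.00 = 20.17 cm
y_c = 538810.00 / 5750.00 = 93.71 cm

x_c = 20.17 cm, y_c = 93.71 cm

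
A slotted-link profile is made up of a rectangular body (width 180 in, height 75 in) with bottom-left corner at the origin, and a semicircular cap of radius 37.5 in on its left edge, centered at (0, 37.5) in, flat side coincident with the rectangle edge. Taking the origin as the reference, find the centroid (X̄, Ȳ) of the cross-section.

rectangular body: A = 180 × 75 = 13500.00, centroid at (90.00, 37.50).
semicircular end: A = ½π·37.5² = 2208.93, centroid at (-15.92, 37.50).
ΣA = 15708.93 in²
ΣAX̄ = (13500.00)(90.00) + (2208.93)(-15.92) = 1179843.75 in³
ΣAȲ = (13500.00)(37.50) + (2208.93)(37.50) = 589084.96 in³
X̄ = 1179843.75 / 15708.93 = 75.11 in
Ȳ = 589084.96 / 15708.93 = 37.50 in

X̄ = 75.11 in, Ȳ = 37.50 in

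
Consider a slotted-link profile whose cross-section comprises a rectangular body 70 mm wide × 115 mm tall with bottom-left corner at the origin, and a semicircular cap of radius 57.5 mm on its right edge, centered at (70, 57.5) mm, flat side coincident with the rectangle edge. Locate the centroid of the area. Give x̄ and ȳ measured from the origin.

x̄ = 58.30 mm, ȳ = 57.50 mm

rectangular body: A = 70 × 115 = 8050.00, centroid at (35.00, 57.50).
semicircular end: A = ½π·57.5² = 5193.45, centroid at (94.40, 57.50).
ΣA = 13243.45 mm², ΣAx̄ = 772030.76 mm³, ΣAȳ = 761498.11 mm³.
x̄ = 772030.76/13243.45 = 58.30 mm; ȳ = 761498.11/13243.45 = 57.50 mm.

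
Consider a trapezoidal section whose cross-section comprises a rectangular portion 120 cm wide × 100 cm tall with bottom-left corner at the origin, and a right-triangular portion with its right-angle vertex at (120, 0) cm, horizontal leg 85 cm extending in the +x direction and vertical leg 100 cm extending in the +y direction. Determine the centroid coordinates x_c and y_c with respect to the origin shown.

x_c = 83.10 cm, y_c = 45.64 cm

rectangular portion: A = 120 × 100 = 12000.00, centroid at (60.00, 50.00).
triangular portion: A = ½·85·100 = 4250.00, centroid at (148.33, 33.33).
ΣA = 16250.00 cm²
ΣAx_c = (12000.00)(60.00) + (4250.00)(148.33) = 1350416.67 cm³
ΣAy_c = (12000.00)(50.00) + (4250.00)(33.33) = 741666.67 cm³
x_c = 1350416.67 / 16250.00 = 83.10 cm
y_c = 741666.67 / 16250.00 = 45.64 cm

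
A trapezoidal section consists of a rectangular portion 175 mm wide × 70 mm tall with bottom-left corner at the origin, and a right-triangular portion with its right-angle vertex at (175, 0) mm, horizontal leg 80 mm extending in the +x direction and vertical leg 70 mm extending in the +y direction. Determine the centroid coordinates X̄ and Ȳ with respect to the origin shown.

rectangular portion: A = 175 × 70 = 12250.00, centroid at (87.50, 35.00).
triangular portion: A = ½·80·70 = 2800.00, centroid at (201.67, 23.33).
ΣA = 15050.00 mm²
ΣAX̄ = (12250.00)(87.50) + (2800.00)(201.67) = 1636541.67 mm³
ΣAȲ = (12250.00)(35.00) + (2800.00)(23.33) = 494083.33 mm³
X̄ = 1636541.67 / 15050.00 = 108.74 mm
Ȳ = 494083.33 / 15050.00 = 32.83 mm

X̄ = 108.74 mm, Ȳ = 32.83 mm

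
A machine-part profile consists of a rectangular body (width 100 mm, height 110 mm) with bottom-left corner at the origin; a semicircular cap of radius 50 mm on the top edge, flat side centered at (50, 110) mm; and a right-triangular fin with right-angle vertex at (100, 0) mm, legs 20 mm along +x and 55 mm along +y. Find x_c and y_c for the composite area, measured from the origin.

x_c = 52.01 mm, y_c = 73.04 mm

Part | A | x̄ᵢ | ȳᵢ | A·x̄ᵢ | A·ȳᵢ
rectangular body | 11000.00 | 50.00 | 55.00 | 550000.00 | 605000.00
semicircular top | 3926.99 | 50.00 | 131.22 | 196349.54 | 515302.32
triangular fin | 550.00 | 106.67 | 18.33 | 58666.67 | 10083.33
Σ | 15476.99 |  |  | 805016.21 | 1130385.66
x_c = 805016.21 / 15476.99 = 52.01 mm
y_c = 1130385.66 / 15476.99 = 73.04 mm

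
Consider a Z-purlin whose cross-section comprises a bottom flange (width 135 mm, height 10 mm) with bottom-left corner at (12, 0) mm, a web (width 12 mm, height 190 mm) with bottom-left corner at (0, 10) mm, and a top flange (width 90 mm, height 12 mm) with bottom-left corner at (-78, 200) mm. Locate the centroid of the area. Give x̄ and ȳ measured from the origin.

x̄ = 18.12 mm, ȳ = 99.50 mm

bottom flange: A = 135 × 10 = 1350.00, centroid at (79.50, 5.00).
web: A = 12 × 190 = 2280.00, centroid at (6.00, 105.00).
top flange: A = 90 × 12 = 1080.00, centroid at (-33.00, 206.00).
ΣA = 4710.00 mm²
ΣAx̄ = (1350.00)(79.50) + (2280.00)(6.00) + (1080.00)(-33.00) = 85365.00 mm³
ΣAȳ = (1350.00)(5.00) + (2280.00)(105.00) + (1080.00)(206.00) = 468630.00 mm³
x̄ = 85365.00 / 4710.00 = 18.12 mm
ȳ = 468630.00 / 4710.00 = 99.50 mm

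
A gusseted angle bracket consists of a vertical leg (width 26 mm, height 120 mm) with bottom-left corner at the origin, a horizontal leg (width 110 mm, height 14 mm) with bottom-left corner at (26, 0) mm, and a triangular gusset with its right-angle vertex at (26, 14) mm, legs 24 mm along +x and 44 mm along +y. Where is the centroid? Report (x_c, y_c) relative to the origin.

x_c = 35.32 mm, y_c = 41.08 mm

vertical leg: A = 26 × 120 = 3120.00, centroid at (13.00, 60.00).
horizontal leg: A = 110 × 14 = 1540.00, centroid at (81.00, 7.00).
gusset: A = ½·24·44 = 528.00, centroid at (34.00, 28.67).
ΣA = 5188.00 mm²
ΣAx_c = (3120.00)(13.00) + (1540.00)(81.00) + (528.00)(34.00) = 183252.00 mm³
ΣAy_c = (3120.00)(60.00) + (1540.00)(7.00) + (528.00)(28.67) = 213116.00 mm³
x_c = 183252.00 / 5188.00 = 35.32 mm
y_c = 213116.00 / 5188.00 = 41.08 mm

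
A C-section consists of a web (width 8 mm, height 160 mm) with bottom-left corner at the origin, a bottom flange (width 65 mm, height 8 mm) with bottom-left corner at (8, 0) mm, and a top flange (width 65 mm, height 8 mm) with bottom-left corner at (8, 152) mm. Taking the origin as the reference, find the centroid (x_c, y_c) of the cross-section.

x_c = 20.36 mm, y_c = 80.00 mm

Part | A | x̄ᵢ | ȳᵢ | A·x̄ᵢ | A·ȳᵢ
web | 1280.00 | 4.00 | 80.00 | 5120.00 | 102400.00
bottom flange | 520.00 | 40.50 | 4.00 | 21060.00 | 2080.00
top flange | 520.00 | 40.50 | 156.00 | 21060.00 | 81120.00
Σ | 2320.00 |  |  | 47240.00 | 185600.00
x_c = 47240.00 / 2320.00 = 20.36 mm
y_c = 185600.00 / 2320.00 = 80.00 mm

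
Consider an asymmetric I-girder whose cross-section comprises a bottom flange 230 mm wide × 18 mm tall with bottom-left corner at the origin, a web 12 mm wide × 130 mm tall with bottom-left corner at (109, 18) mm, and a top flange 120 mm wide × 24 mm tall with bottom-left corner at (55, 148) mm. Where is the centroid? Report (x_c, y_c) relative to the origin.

x_c = 115.00 mm, y_c = 73.14 mm

bottom flange: A = 230 × 18 = 4140.00, centroid at (115.00, 9.00).
web: A = 12 × 130 = 1560.00, centroid at (115.00, 83.00).
top flange: A = 120 × 24 = 2880.00, centroid at (115.00, 160.00).
ΣA = 8580.00 mm², ΣAx_c = 986700.00 mm³, ΣAy_c = 627540.00 mm³.
x_c = 986700.00/8580.00 = 115.00 mm; y_c = 627540.00/8580.00 = 73.14 mm.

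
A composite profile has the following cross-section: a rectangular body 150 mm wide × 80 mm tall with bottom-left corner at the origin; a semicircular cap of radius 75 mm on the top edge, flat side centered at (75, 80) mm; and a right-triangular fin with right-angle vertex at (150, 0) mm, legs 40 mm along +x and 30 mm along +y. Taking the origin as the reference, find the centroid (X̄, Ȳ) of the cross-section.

Part | A | x̄ᵢ | ȳᵢ | A·x̄ᵢ | A·ȳᵢ
rectangular body | 12000.00 | 75.00 | 40.00 | 900000.00 | 480000.00
semicircular top | 8835.73 | 75.00 | 111.83 | 662679.70 | 988108.35
triangular fin | 600.00 | 163.33 | 10.00 | 98000.00 | 6000.00
Σ | 21435.73 |  |  | 1660679.70 | 1474108.35
X̄ = 1660679.70 / 21435.73 = 77.47 mm
Ȳ = 1474108.35 / 21435.73 = 68.77 mm

X̄ = 77.47 mm, Ȳ = 68.77 mm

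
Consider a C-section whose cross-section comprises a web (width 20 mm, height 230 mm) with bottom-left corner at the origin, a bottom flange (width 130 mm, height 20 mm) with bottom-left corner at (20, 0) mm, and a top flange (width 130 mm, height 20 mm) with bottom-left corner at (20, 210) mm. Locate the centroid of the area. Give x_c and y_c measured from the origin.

Part | A | x̄ᵢ | ȳᵢ | A·x̄ᵢ | A·ȳᵢ
web | 4600.00 | 10.00 | 115.00 | 46000.00 | 529000.00
bottom flange | 2600.00 | 85.00 | 10.00 | 221000.00 | 26000.00
top flange | 2600.00 | 85.00 | 220.00 | 221000.00 | 572000.00
Σ | 9800.00 |  |  | 488000.00 | 1127000.00
x_c = 488000.00 / 9800.00 = 49.80 mm
y_c = 1127000.00 / 9800.00 = 115.00 mm

x_c = 49.80 mm, y_c = 115.00 mm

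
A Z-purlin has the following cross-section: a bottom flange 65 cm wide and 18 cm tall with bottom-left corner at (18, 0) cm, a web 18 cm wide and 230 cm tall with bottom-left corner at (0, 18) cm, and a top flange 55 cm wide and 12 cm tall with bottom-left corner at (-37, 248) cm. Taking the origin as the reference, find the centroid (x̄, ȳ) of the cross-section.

bottom flange: A = 65 × 18 = 1170.00, centroid at (50.50, 9.00).
web: A = 18 × 230 = 4140.00, centroid at (9.00, 133.00).
top flange: A = 55 × 12 = 660.00, centroid at (-9.50, 254.00).
ΣA = 5970.00 cm²
ΣAx̄ = (1170.00)(50.50) + (4140.00)(9.00) + (660.00)(-9.50) = 90075.00 cm³
ΣAȳ = (1170.00)(9.00) + (4140.00)(133.00) + (660.00)(254.00) = 728790.00 cm³
x̄ = 90075.00 / 5970.00 = 15.09 cm
ȳ = 728790.00 / 5970.00 = 122.08 cm

x̄ = 15.09 cm, ȳ = 122.08 cm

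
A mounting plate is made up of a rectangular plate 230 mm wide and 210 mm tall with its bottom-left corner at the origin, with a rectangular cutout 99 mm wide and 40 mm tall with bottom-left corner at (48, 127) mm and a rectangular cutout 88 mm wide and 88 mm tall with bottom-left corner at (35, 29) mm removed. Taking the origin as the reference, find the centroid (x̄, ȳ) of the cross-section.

Part | A | x̄ᵢ | ȳᵢ | A·x̄ᵢ | A·ȳᵢ
plate | 48300.00 | 115.00 | 105.00 | 5554500.00 | 5071500.00
hole 1 | -3960.00 | 97.50 | 147.00 | -386100.00 | -582120.00
hole 2 | -7744.00 | 79.00 | 73.00 | -611776.00 | -565312.00
Σ | 36596.00 |  |  | 4556624.00 | 3924068.00
x̄ = 4556624.00 / 36596.00 = 124.51 mm
ȳ = 3924068.00 / 36596.00 = 107.23 mm

x̄ = 124.51 mm, ȳ = 107.23 mm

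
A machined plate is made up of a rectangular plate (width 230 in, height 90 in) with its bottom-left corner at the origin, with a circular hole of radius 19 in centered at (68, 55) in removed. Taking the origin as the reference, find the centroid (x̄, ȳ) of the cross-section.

plate: A = 230 × 90 = 20700.00, centroid at (115.00, 45.00).
hole: A = −π·19² = -1134.11, centroid at (68.00, 55.00).
ΣA = 19565.89 in², ΣAx̄ = 2303380.18 in³, ΣAȳ = 869123.68 in³.
x̄ = 2303380.18/19565.89 = 117.72 in; ȳ = 869123.68/19565.89 = 44.42 in.

x̄ = 117.72 in, ȳ = 44.42 in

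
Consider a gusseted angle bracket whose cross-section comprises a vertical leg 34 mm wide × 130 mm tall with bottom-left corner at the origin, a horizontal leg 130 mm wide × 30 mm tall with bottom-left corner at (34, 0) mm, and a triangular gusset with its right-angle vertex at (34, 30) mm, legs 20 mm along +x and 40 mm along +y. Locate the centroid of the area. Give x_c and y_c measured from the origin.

x_c = 54.76 mm, y_c = 41.64 mm

Part | A | x̄ᵢ | ȳᵢ | A·x̄ᵢ | A·ȳᵢ
vertical leg | 4420.00 | 17.00 | 65.00 | 75140.00 | 287300.00
horizontal leg | 3900.00 | 99.00 | 15.00 | 386100.00 | 58500.00
gusset | 400.00 | 40.67 | 43.33 | 16266.67 | 17333.33
Σ | 8720.00 |  |  | 477506.67 | 363133.33
x_c = 477506.67 / 8720.00 = 54.76 mm
y_c = 363133.33 / 8720.00 = 41.64 mm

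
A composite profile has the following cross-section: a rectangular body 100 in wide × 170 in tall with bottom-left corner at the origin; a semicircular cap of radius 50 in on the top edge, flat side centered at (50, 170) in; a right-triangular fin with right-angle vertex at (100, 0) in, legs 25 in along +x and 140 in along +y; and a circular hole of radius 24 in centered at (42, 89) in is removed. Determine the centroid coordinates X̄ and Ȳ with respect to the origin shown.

rectangular body: A = 100 × 170 = 17000.00, centroid at (50.00, 85.00).
semicircular top: A = ½π·50² = 3926.99, centroid at (50.00, 191.22).
triangular fin: A = ½·25·140 = 1750.00, centroid at (108.33, 46.67).
hole: A = −π·24² = -1809.56, centroid at (42.00, 89.00).
ΣA = 20867.43 in², ΣAX̄ = 1159931.46 in³, ΣAȲ = 2116537.83 in³.
X̄ = 1159931.46/20867.43 = 55.59 in; Ȳ = 2116537.83/20867.43 = 101.43 in.

X̄ = 55.59 in, Ȳ = 101.43 in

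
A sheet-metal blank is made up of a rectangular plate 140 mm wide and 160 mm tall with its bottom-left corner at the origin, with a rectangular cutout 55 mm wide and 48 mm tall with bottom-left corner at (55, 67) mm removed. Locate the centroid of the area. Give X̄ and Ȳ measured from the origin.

X̄ = 68.33 mm, Ȳ = 78.53 mm

plate: A = 140 × 160 = 22400.00, centroid at (70.00, 80.00).
hole: A = −(55 × 48) = -2640.00, centroid at (82.50, 91.00).
ΣA = 19760.00 mm²
ΣAX̄ = (22400.00)(70.00) + (-2640.00)(82.50) = 1350200.00 mm³
ΣAȲ = (22400.00)(80.00) + (-2640.00)(91.00) = 1551760.00 mm³
X̄ = 1350200.00 / 19760.00 = 68.33 mm
Ȳ = 1551760.00 / 19760.00 = 78.53 mm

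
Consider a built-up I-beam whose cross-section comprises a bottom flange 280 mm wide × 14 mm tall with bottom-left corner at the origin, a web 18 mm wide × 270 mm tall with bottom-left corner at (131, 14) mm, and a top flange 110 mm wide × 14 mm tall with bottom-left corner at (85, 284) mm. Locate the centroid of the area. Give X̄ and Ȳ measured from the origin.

bottom flange: A = 280 × 14 = 3920.00, centroid at (140.00, 7.00).
web: A = 18 × 270 = 4860.00, centroid at (140.00, 149.00).
top flange: A = 110 × 14 = 1540.00, centroid at (140.00, 291.00).
ΣA = 10320.00 mm², ΣAX̄ = 1444800.00 mm³, ΣAȲ = 1199720.00 mm³.
X̄ = 1444800.00/10320.00 = 140.00 mm; Ȳ = 1199720.00/10320.00 = 116.25 mm.

X̄ = 140.00 mm, Ȳ = 116.25 mm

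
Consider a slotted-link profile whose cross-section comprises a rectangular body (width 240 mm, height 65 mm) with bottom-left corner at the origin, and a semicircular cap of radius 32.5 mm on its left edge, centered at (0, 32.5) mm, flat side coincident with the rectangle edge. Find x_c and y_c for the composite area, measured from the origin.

x_c = 107.14 mm, y_c = 32.50 mm

rectangular body: A = 240 × 65 = 15600.00, centroid at (120.00, 32.50).
semicircular end: A = ½π·32.5² = 1659.15, centroid at (-13.79, 32.50).
ΣA = 17259.15 mm², ΣAx_c = 1849114.58 mm³, ΣAy_c = 560922.49 mm³.
x_c = 1849114.58/17259.15 = 107.14 mm; y_c = 560922.49/17259.15 = 32.50 mm.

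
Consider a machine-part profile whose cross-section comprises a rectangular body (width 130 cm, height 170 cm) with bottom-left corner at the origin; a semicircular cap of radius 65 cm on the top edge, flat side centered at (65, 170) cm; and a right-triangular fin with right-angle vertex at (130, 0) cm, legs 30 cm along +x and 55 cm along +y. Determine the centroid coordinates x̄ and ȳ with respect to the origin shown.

x̄ = 67.09 cm, ȳ = 108.42 cm

Part | A | x̄ᵢ | ȳᵢ | A·x̄ᵢ | A·ȳᵢ
rectangular body | 22100.00 | 65.00 | 85.00 | 1436500.00 | 1878500.00
semicircular top | 6636.61 | 65.00 | 197.59 | 431379.94 | 1311307.80
triangular fin | 825.00 | 140.00 | 18.33 | 115500.00 | 15125.00
Σ | 29561.61 |  |  | 1983379.94 | 3204932.80
x̄ = 1983379.94 / 29561.61 = 67.09 cm
ȳ = 3204932.80 / 29561.61 = 108.42 cm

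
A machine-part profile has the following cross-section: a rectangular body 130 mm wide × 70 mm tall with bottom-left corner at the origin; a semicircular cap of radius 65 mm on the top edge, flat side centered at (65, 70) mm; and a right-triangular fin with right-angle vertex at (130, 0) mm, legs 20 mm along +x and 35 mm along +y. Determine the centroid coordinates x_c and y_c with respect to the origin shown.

x_c = 66.56 mm, y_c = 60.31 mm

rectangular body: A = 130 × 70 = 9100.00, centroid at (65.00, 35.00).
semicircular top: A = ½π·65² = 6636.61, centroid at (65.00, 97.59).
triangular fin: A = ½·20·35 = 350.00, centroid at (136.67, 11.67).
ΣA = 16086.61 mm², ΣAx_c = 1070713.27 mm³, ΣAy_c = 970229.68 mm³.
x_c = 1070713.27/16086.61 = 66.56 mm; y_c = 970229.68/16086.61 = 60.31 mm.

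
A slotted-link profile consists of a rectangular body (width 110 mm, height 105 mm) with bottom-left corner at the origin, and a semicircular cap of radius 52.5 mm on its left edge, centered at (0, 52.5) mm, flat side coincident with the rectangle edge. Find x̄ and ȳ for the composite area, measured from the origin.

rectangular body: A = 110 × 105 = 11550.00, centroid at (55.00, 52.50).
semicircular end: A = ½π·52.5² = 4329.51, centroid at (-22.28, 52.50).
ΣA = 15879.51 mm²
ΣAx̄ = (11550.00)(55.00) + (4329.51)(-22.28) = 538781.25 mm³
ΣAȳ = (11550.00)(52.50) + (4329.51)(52.50) = 833674.14 mm³
x̄ = 538781.25 / 15879.51 = 33.93 mm
ȳ = 833674.14 / 15879.51 = 52.50 mm

x̄ = 33.93 mm, ȳ = 52.50 mm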